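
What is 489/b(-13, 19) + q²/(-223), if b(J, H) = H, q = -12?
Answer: 106311/4237 ≈ 25.091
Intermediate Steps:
489/b(-13, 19) + q²/(-223) = 489/19 + (-12)²/(-223) = 489*(1/19) + 144*(-1/223) = 489/19 - 144/223 = 106311/4237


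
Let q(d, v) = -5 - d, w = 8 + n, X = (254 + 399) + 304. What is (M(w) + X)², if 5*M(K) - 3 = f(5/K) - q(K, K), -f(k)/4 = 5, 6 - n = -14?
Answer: 23049601/25 ≈ 9.2198e+5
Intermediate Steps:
n = 20 (n = 6 - 1*(-14) = 6 + 14 = 20)
X = 957 (X = 653 + 304 = 957)
w = 28 (w = 8 + 20 = 28)
f(k) = -20 (f(k) = -4*5 = -20)
M(K) = -12/5 + K/5 (M(K) = ⅗ + (-20 - (-5 - K))/5 = ⅗ + (-20 + (5 + K))/5 = ⅗ + (-15 + K)/5 = ⅗ + (-3 + K/5) = -12/5 + K/5)
(M(w) + X)² = ((-12/5 + (⅕)*28) + 957)² = ((-12/5 + 28/5) + 957)² = (16/5 + 957)² = (4801/5)² = 23049601/25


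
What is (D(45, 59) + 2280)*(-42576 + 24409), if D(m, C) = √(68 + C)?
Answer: -41420760 - 18167*√127 ≈ -4.1625e+7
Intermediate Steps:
(D(45, 59) + 2280)*(-42576 + 24409) = (√(68 + 59) + 2280)*(-42576 + 24409) = (√127 + 2280)*(-18167) = (2280 + √127)*(-18167) = -41420760 - 18167*√127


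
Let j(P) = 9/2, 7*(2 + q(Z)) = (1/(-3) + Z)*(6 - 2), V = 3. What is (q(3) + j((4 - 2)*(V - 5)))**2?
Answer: 28561/1764 ≈ 16.191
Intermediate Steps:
q(Z) = -46/21 + 4*Z/7 (q(Z) = -2 + ((1/(-3) + Z)*(6 - 2))/7 = -2 + ((-1/3 + Z)*4)/7 = -2 + (-4/3 + 4*Z)/7 = -2 + (-4/21 + 4*Z/7) = -46/21 + 4*Z/7)
j(P) = 9/2 (j(P) = 9*(1/2) = 9/2)
(q(3) + j((4 - 2)*(V - 5)))**2 = ((-46/21 + (4/7)*3) + 9/2)**2 = ((-46/21 + 12/7) + 9/2)**2 = (-10/21 + 9/2)**2 = (169/42)**2 = 28561/1764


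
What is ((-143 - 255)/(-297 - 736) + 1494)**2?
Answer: 2383009690000/1067089 ≈ 2.2332e+6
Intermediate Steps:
((-143 - 255)/(-297 - 736) + 1494)**2 = (-398/(-1033) + 1494)**2 = (-398*(-1/1033) + 1494)**2 = (398/1033 + 1494)**2 = (1543700/1033)**2 = 2383009690000/1067089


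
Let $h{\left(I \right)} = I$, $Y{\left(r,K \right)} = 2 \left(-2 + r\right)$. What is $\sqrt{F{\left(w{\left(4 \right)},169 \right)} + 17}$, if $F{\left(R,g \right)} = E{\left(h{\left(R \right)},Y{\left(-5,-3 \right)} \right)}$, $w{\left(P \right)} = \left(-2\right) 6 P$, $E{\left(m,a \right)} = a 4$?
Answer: $i \sqrt{39} \approx 6.245 i$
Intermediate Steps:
$Y{\left(r,K \right)} = -4 + 2 r$
$E{\left(m,a \right)} = 4 a$
$w{\left(P \right)} = - 12 P$
$F{\left(R,g \right)} = -56$ ($F{\left(R,g \right)} = 4 \left(-4 + 2 \left(-5\right)\right) = 4 \left(-4 - 10\right) = 4 \left(-14\right) = -56$)
$\sqrt{F{\left(w{\left(4 \right)},169 \right)} + 17} = \sqrt{-56 + 17} = \sqrt{-39} = i \sqrt{39}$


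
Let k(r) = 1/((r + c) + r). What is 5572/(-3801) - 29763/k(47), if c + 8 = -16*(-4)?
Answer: -2424197146/543 ≈ -4.4644e+6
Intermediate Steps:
c = 56 (c = -8 - 16*(-4) = -8 + 64 = 56)
k(r) = 1/(56 + 2*r) (k(r) = 1/((r + 56) + r) = 1/((56 + r) + r) = 1/(56 + 2*r))
5572/(-3801) - 29763/k(47) = 5572/(-3801) - 29763/(1/(2*(28 + 47))) = 5572*(-1/3801) - 29763/((½)/75) = -796/543 - 29763/((½)*(1/75)) = -796/543 - 29763/1/150 = -796/543 - 29763*150 = -796/543 - 4464450 = -2424197146/543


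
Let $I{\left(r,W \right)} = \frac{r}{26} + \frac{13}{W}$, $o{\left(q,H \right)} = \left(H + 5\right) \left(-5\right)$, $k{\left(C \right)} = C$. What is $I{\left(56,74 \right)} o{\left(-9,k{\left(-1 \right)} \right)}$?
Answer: $- \frac{22410}{481} \approx -46.59$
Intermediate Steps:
$o{\left(q,H \right)} = -25 - 5 H$ ($o{\left(q,H \right)} = \left(5 + H\right) \left(-5\right) = -25 - 5 H$)
$I{\left(r,W \right)} = \frac{13}{W} + \frac{r}{26}$ ($I{\left(r,W \right)} = r \frac{1}{26} + \frac{13}{W} = \frac{r}{26} + \frac{13}{W} = \frac{13}{W} + \frac{r}{26}$)
$I{\left(56,74 \right)} o{\left(-9,k{\left(-1 \right)} \right)} = \left(\frac{13}{74} + \frac{1}{26} \cdot 56\right) \left(-25 - -5\right) = \left(13 \cdot \frac{1}{74} + \frac{28}{13}\right) \left(-25 + 5\right) = \left(\frac{13}{74} + \frac{28}{13}\right) \left(-20\right) = \frac{2241}{962} \left(-20\right) = - \frac{22410}{481}$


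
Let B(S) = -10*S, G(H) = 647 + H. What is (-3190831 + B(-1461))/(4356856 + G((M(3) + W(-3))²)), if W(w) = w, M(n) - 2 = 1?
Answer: -3176221/4357503 ≈ -0.72891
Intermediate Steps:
M(n) = 3 (M(n) = 2 + 1 = 3)
(-3190831 + B(-1461))/(4356856 + G((M(3) + W(-3))²)) = (-3190831 - 10*(-1461))/(4356856 + (647 + (3 - 3)²)) = (-3190831 + 14610)/(4356856 + (647 + 0²)) = -3176221/(4356856 + (647 + 0)) = -3176221/(4356856 + 647) = -3176221/4357503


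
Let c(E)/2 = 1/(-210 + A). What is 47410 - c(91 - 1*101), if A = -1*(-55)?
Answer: 7348552/155 ≈ 47410.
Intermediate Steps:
A = 55
c(E) = -2/155 (c(E) = 2/(-210 + 55) = 2/(-155) = 2*(-1/155) = -2/155)
47410 - c(91 - 1*101) = 47410 - 1*(-2/155) = 47410 + 2/155 = 7348552/155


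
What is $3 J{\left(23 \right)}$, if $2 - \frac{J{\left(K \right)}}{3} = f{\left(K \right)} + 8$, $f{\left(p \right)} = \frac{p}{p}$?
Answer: $-63$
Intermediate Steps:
$f{\left(p \right)} = 1$
$J{\left(K \right)} = -21$ ($J{\left(K \right)} = 6 - 3 \left(1 + 8\right) = 6 - 27 = -21$)
$3 J{\left(23 \right)} = 3 \left(-21\right) = -63$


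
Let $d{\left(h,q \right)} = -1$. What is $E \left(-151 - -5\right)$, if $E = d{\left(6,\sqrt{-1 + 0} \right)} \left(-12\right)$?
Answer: $-1752$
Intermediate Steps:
$E = 12$ ($E = \left(-1\right) \left(-12\right) = 12$)
$E \left(-151 - -5\right) = 12 \left(-151 - -5\right) = 12 \left(-151 + 5\right) = 12 \left(-146\right) = -1752$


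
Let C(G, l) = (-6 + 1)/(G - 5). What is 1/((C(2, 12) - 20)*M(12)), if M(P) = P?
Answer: -1/220 ≈ -0.0045455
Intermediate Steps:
C(G, l) = -5/(-5 + G)
1/((C(2, 12) - 20)*M(12)) = 1/((-5/(-5 + 2) - 20)*12) = 1/((-5/(-3) - 20)*12) = 1/((-5*(-⅓) - 20)*12) = 1/((5/3 - 20)*12) = 1/(-55/3*12) = 1/(-220) = -1/220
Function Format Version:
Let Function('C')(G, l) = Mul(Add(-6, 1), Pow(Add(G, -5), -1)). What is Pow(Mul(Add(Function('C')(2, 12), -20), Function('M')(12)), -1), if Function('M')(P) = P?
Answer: Rational(-1, 220) ≈ -0.0045455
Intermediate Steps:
Function('C')(G, l) = Mul(-5, Pow(Add(-5, G), -1))
Pow(Mul(Add(Function('C')(2, 12), -20), Function('M')(12)), -1) = Pow(Mul(Add(Mul(-5, Pow(Add(-5, 2), -1)), -20), 12), -1) = Pow(Mul(Add(Mul(-5, Pow(-3, -1)), -20), 12), -1) = Pow(Mul(Add(Mul(-5, Rational(-1, 3)), -20), 12), -1) = Pow(Mul(Add(Rational(5, 3), -20), 12), -1) = Pow(Mul(Rational(-55, 3), 12), -1) = Pow(-220, -1) = Rational(-1, 220)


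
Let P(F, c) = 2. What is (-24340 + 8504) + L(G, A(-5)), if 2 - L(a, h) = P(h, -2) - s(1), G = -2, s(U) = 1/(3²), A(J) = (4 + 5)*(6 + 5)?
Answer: -142523/9 ≈ -15836.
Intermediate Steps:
A(J) = 99 (A(J) = 9*11 = 99)
s(U) = ⅑ (s(U) = 1/9 = ⅑)
L(a, h) = ⅑ (L(a, h) = 2 - (2 - 1*⅑) = 2 - (2 - ⅑) = 2 - 1*17/9 = 2 - 17/9 = ⅑)
(-24340 + 8504) + L(G, A(-5)) = (-24340 + 8504) + ⅑ = -15836 + ⅑ = -142523/9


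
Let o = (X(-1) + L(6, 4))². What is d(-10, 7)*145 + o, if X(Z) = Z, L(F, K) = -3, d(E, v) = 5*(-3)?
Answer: -2159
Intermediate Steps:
d(E, v) = -15
o = 16 (o = (-1 - 3)² = (-4)² = 16)
d(-10, 7)*145 + o = -15*145 + 16 = -2175 + 16 = -2159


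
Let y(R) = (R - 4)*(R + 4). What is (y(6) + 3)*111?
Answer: 2553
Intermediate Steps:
y(R) = (-4 + R)*(4 + R)
(y(6) + 3)*111 = ((-16 + 6²) + 3)*111 = ((-16 + 36) + 3)*111 = (20 + 3)*111 = 23*111 = 2553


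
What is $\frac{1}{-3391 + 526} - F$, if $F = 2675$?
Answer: $- \frac{7663876}{2865} \approx -2675.0$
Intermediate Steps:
$\frac{1}{-3391 + 526} - F = \frac{1}{-3391 + 526} - 2675 = \frac{1}{-2865} - 2675 = - \frac{1}{2865} - 2675 = - \frac{7663876}{2865}$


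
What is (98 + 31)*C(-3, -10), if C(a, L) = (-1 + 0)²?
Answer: 129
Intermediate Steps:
C(a, L) = 1 (C(a, L) = (-1)² = 1)
(98 + 31)*C(-3, -10) = (98 + 31)*1 = 129*1 = 129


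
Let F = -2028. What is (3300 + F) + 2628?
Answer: 3900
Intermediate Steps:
(3300 + F) + 2628 = (3300 - 2028) + 2628 = 1272 + 2628 = 3900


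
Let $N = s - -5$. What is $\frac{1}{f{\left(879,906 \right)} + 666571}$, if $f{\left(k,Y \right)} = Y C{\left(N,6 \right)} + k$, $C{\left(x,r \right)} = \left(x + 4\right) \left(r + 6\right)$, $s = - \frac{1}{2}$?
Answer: $\frac{1}{759862} \approx 1.316 \cdot 10^{-6}$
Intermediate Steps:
$s = - \frac{1}{2}$ ($s = \left(-1\right) \frac{1}{2} = - \frac{1}{2} \approx -0.5$)
$N = \frac{9}{2}$ ($N = - \frac{1}{2} - -5 = - \frac{1}{2} + 5 = \frac{9}{2} \approx 4.5$)
$C{\left(x,r \right)} = \left(4 + x\right) \left(6 + r\right)$
$f{\left(k,Y \right)} = k + 102 Y$ ($f{\left(k,Y \right)} = Y \left(24 + 4 \cdot 6 + 6 \cdot \frac{9}{2} + 6 \cdot \frac{9}{2}\right) + k = Y \left(24 + 24 + 27 + 27\right) + k = Y 102 + k = 102 Y + k = k + 102 Y$)
$\frac{1}{f{\left(879,906 \right)} + 666571} = \frac{1}{\left(879 + 102 \cdot 906\right) + 666571} = \frac{1}{\left(879 + 92412\right) + 666571} = \frac{1}{93291 + 666571} = \frac{1}{759862}$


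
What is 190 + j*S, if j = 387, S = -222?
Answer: -85724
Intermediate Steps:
190 + j*S = 190 + 387*(-222) = 190 - 85914 = -85724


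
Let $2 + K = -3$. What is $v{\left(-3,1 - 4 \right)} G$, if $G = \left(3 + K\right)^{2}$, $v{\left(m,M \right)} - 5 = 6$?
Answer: $44$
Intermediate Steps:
$K = -5$ ($K = -2 - 3 = -5$)
$v{\left(m,M \right)} = 11$ ($v{\left(m,M \right)} = 5 + 6 = 11$)
$G = 4$ ($G = \left(3 - 5\right)^{2} = \left(-2\right)^{2} = 4$)
$v{\left(-3,1 - 4 \right)} G = 11 \cdot 4 = 44$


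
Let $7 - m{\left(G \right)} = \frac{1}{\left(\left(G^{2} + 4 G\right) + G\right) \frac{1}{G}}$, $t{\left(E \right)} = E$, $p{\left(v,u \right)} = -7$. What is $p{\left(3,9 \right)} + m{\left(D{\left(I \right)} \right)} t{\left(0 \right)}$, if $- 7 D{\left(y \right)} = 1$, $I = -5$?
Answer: $-7$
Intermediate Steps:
$D{\left(y \right)} = - \frac{1}{7}$ ($D{\left(y \right)} = \left(- \frac{1}{7}\right) 1 = - \frac{1}{7}$)
$m{\left(G \right)} = 7 - \frac{G}{G^{2} + 5 G}$ ($m{\left(G \right)} = 7 - \frac{1}{\left(\left(G^{2} + 4 G\right) + G\right) \frac{1}{G}} = 7 - \frac{1}{\left(G^{2} + 5 G\right) \frac{1}{G}} = 7 - \frac{1}{\frac{1}{G} \left(G^{2} + 5 G\right)} = 7 - \frac{G}{G^{2} + 5 G}$)
$p{\left(3,9 \right)} + m{\left(D{\left(I \right)} \right)} t{\left(0 \right)} = -7 + \frac{34 + 7 \left(- \frac{1}{7}\right)}{5 - \frac{1}{7}} \cdot 0 = -7 + \frac{34 - 1}{\frac{34}{7}} \cdot 0 = -7 + \frac{7}{34} \cdot 33 \cdot 0 = -7 + \frac{231}{34} \cdot 0 = -7 + 0 = -7$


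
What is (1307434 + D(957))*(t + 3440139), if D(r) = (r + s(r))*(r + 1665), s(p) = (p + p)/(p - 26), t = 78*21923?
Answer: 964526405085252/49 ≈ 1.9684e+13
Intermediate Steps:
t = 1709994
s(p) = 2*p/(-26 + p) (s(p) = (2*p)/(-26 + p) = 2*p/(-26 + p))
D(r) = (1665 + r)*(r + 2*r/(-26 + r)) (D(r) = (r + 2*r/(-26 + r))*(r + 1665) = (r + 2*r/(-26 + r))*(1665 + r) = (1665 + r)*(r + 2*r/(-26 + r)))
(1307434 + D(957))*(t + 3440139) = (1307434 + 957*(-39960 + 957**2 + 1641*957)/(-26 + 957))*(1709994 + 3440139) = (1307434 + 957*(-39960 + 915849 + 1570437)/931)*5150133 = (1307434 + 957*(1/931)*2446326)*5150133 = (1307434 + 123217578/49)*5150133 = (187281844/49)*5150133 = 964526405085252/49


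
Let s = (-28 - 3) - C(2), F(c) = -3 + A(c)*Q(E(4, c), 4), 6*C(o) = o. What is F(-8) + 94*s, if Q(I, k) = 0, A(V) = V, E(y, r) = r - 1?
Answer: -8845/3 ≈ -2948.3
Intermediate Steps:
E(y, r) = -1 + r
C(o) = o/6
F(c) = -3 (F(c) = -3 + c*0 = -3 + 0 = -3)
s = -94/3 (s = (-28 - 3) - 2/6 = -31 - 1*⅓ = -31 - ⅓ = -94/3 ≈ -31.333)
F(-8) + 94*s = -3 + 94*(-94/3) = -3 - 8836/3 = -8845/3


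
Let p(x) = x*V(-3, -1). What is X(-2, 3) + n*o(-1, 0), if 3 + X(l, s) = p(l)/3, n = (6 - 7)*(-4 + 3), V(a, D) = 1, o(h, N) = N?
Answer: -11/3 ≈ -3.6667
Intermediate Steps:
n = 1 (n = -1*(-1) = 1)
p(x) = x (p(x) = x*1 = x)
X(l, s) = -3 + l/3
X(-2, 3) + n*o(-1, 0) = (-3 + (1/3)*(-2)) + 1*0 = (-3 - 2/3) + 0 = -11/3 + 0 = -11/3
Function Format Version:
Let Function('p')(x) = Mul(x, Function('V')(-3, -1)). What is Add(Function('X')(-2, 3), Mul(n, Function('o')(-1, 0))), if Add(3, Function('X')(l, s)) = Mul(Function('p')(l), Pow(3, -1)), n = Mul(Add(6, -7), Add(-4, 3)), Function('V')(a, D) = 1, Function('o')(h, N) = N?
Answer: Rational(-11, 3) ≈ -3.6667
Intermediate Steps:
n = 1 (n = Mul(-1, -1) = 1)
Function('p')(x) = x (Function('p')(x) = Mul(x, 1) = x)
Function('X')(l, s) = Add(-3, Mul(Rational(1, 3), l)) (Function('X')(l, s) = Add(-3, Mul(l, Pow(3, -1))) = Add(-3, Mul(l, Rational(1, 3))) = Add(-3, Mul(Rational(1, 3), l)))
Add(Function('X')(-2, 3), Mul(n, Function('o')(-1, 0))) = Add(Add(-3, Mul(Rational(1, 3), -2)), Mul(1, 0)) = Add(Add(-3, Rational(-2, 3)), 0) = Add(Rational(-11, 3), 0) = Rational(-11, 3)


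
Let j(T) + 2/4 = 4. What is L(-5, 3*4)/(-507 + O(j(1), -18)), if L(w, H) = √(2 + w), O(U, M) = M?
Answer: -I*√3/525 ≈ -0.0032991*I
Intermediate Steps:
j(T) = 7/2 (j(T) = -½ + 4 = 7/2)
L(-5, 3*4)/(-507 + O(j(1), -18)) = √(2 - 5)/(-507 - 18) = √(-3)/(-525) = (I*√3)*(-1/525) = -I*√3/525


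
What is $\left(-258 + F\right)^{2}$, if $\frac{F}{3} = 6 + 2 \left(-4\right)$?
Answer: $69696$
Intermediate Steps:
$F = -6$ ($F = 3 \left(6 + 2 \left(-4\right)\right) = 3 \left(6 - 8\right) = 3 \left(-2\right) = -6$)
$\left(-258 + F\right)^{2} = \left(-258 - 6\right)^{2} = \left(-264\right)^{2} = 69696$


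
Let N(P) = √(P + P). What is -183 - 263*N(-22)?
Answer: -183 - 526*I*√11 ≈ -183.0 - 1744.5*I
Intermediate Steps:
N(P) = √2*√P (N(P) = √(2*P) = √2*√P)
-183 - 263*N(-22) = -183 - 263*√2*√(-22) = -183 - 263*√2*I*√22 = -183 - 526*I*√11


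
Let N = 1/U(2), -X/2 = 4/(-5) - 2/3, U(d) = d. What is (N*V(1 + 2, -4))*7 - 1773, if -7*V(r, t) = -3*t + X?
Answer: -26707/15 ≈ -1780.5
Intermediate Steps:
X = 44/15 (X = -2*(4/(-5) - 2/3) = -2*(4*(-⅕) - 2*⅓) = -2*(-⅘ - ⅔) = -2*(-22/15) = 44/15 ≈ 2.9333)
N = ½ (N = 1/2 = ½ ≈ 0.50000)
V(r, t) = -44/105 + 3*t/7 (V(r, t) = -(-3*t + 44/15)/7 = -(44/15 - 3*t)/7 = -44/105 + 3*t/7)
(N*V(1 + 2, -4))*7 - 1773 = ((-44/105 + (3/7)*(-4))/2)*7 - 1773 = ((-44/105 - 12/7)/2)*7 - 1773 = ((½)*(-32/15))*7 - 1773 = -16/15*7 - 1773 = -112/15 - 1773 = -26707/15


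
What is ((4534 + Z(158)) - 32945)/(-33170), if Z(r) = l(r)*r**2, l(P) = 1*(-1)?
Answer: 10675/6634 ≈ 1.6091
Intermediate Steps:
l(P) = -1
Z(r) = -r**2
((4534 + Z(158)) - 32945)/(-33170) = ((4534 - 1*158**2) - 32945)/(-33170) = ((4534 - 1*24964) - 32945)*(-1/33170) = ((4534 - 24964) - 32945)*(-1/33170) = (-20430 - 32945)*(-1/33170) = -53375*(-1/33170) = 10675/6634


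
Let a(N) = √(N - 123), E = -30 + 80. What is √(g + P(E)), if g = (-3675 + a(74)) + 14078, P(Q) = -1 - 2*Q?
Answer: √(10302 + 7*I) ≈ 101.5 + 0.0345*I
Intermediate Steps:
E = 50
a(N) = √(-123 + N)
g = 10403 + 7*I (g = (-3675 + √(-123 + 74)) + 14078 = (-3675 + √(-49)) + 14078 = (-3675 + 7*I) + 14078 = 10403 + 7*I ≈ 10403.0 + 7.0*I)
√(g + P(E)) = √((10403 + 7*I) + (-1 - 2*50)) = √((10403 + 7*I) + (-1 - 100)) = √((10403 + 7*I) - 101) = √(10302 + 7*I)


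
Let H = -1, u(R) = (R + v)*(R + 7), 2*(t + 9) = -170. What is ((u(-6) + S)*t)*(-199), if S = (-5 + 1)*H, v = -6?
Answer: -149648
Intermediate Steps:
t = -94 (t = -9 + (½)*(-170) = -9 - 85 = -94)
u(R) = (-6 + R)*(7 + R) (u(R) = (R - 6)*(R + 7) = (-6 + R)*(7 + R))
S = 4 (S = (-5 + 1)*(-1) = -4*(-1) = 4)
((u(-6) + S)*t)*(-199) = (((-42 - 6 + (-6)²) + 4)*(-94))*(-199) = (((-42 - 6 + 36) + 4)*(-94))*(-199) = ((-12 + 4)*(-94))*(-199) = -8*(-94)*(-199) = 752*(-199) = -149648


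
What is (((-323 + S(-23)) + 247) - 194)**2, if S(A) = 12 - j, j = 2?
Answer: 67600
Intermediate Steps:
S(A) = 10 (S(A) = 12 - 1*2 = 12 - 2 = 10)
(((-323 + S(-23)) + 247) - 194)**2 = (((-323 + 10) + 247) - 194)**2 = ((-313 + 247) - 194)**2 = (-66 - 194)**2 = (-260)**2 = 67600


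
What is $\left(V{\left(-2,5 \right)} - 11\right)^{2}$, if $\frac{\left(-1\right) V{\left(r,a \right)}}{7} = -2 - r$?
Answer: $121$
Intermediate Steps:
$V{\left(r,a \right)} = 14 + 7 r$ ($V{\left(r,a \right)} = - 7 \left(-2 - r\right) = 14 + 7 r$)
$\left(V{\left(-2,5 \right)} - 11\right)^{2} = \left(\left(14 + 7 \left(-2\right)\right) - 11\right)^{2} = \left(\left(14 - 14\right) - 11\right)^{2} = \left(0 - 11\right)^{2} = \left(-11\right)^{2} = 121$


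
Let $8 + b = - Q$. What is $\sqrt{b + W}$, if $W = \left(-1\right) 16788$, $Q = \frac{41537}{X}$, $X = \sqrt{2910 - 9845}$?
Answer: $\frac{\sqrt{-151583900 + 54055 i \sqrt{6935}}}{95} \approx 1.9241 + 129.61 i$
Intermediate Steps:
$X = i \sqrt{6935}$ ($X = \sqrt{-6935} = i \sqrt{6935} \approx 83.277 i$)
$Q = - \frac{569 i \sqrt{6935}}{95}$ ($Q = \frac{41537}{i \sqrt{6935}} = 41537 \left(- \frac{i \sqrt{6935}}{6935}\right) = - \frac{569 i \sqrt{6935}}{95} \approx - 498.78 i$)
$W = -16788$
$b = -8 + \frac{569 i \sqrt{6935}}{95}$ ($b = -8 - - \frac{569 i \sqrt{6935}}{95} = -8 + \frac{569 i \sqrt{6935}}{95} \approx -8.0 + 498.78 i$)
$\sqrt{b + W} = \sqrt{\left(-8 + \frac{569 i \sqrt{6935}}{95}\right) - 16788} = \sqrt{-16796 + \frac{569 i \sqrt{6935}}{95}}$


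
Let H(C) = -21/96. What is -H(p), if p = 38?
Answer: 7/32 ≈ 0.21875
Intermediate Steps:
H(C) = -7/32 (H(C) = -21*1/96 = -7/32)
-H(p) = -1*(-7/32) = 7/32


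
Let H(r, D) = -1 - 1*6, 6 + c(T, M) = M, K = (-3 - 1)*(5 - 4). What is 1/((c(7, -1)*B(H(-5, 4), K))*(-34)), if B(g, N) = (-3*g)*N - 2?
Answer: -1/20468 ≈ -4.8857e-5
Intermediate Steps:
K = -4 (K = -4*1 = -4)
c(T, M) = -6 + M
H(r, D) = -7 (H(r, D) = -1 - 6 = -7)
B(g, N) = -2 - 3*N*g (B(g, N) = -3*N*g - 2 = -2 - 3*N*g)
1/((c(7, -1)*B(H(-5, 4), K))*(-34)) = 1/(((-6 - 1)*(-2 - 3*(-4)*(-7)))*(-34)) = 1/(-7*(-2 - 84)*(-34)) = 1/(-7*(-86)*(-34)) = 1/(602*(-34)) = 1/(-20468) = -1/20468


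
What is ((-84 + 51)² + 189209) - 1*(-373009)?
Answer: 563307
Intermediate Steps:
((-84 + 51)² + 189209) - 1*(-373009) = ((-33)² + 189209) + 373009 = (1089 + 189209) + 373009 = 190298 + 373009 = 563307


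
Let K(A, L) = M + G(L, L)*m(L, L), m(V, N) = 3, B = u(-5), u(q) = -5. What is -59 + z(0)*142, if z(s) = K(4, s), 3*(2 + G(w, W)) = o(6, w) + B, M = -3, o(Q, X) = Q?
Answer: -1195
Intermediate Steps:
B = -5
G(w, W) = -5/3 (G(w, W) = -2 + (6 - 5)/3 = -2 + (⅓)*1 = -2 + ⅓ = -5/3)
K(A, L) = -8 (K(A, L) = -3 - 5/3*3 = -3 - 5 = -8)
z(s) = -8
-59 + z(0)*142 = -59 - 8*142 = -59 - 1136 = -1195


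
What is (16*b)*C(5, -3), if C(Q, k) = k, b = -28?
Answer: 1344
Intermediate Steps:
(16*b)*C(5, -3) = (16*(-28))*(-3) = -448*(-3) = 1344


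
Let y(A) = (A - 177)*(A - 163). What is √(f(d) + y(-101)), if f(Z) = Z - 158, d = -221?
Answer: √73013 ≈ 270.21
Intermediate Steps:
f(Z) = -158 + Z
y(A) = (-177 + A)*(-163 + A)
√(f(d) + y(-101)) = √((-158 - 221) + (28851 + (-101)² - 340*(-101))) = √(-379 + (28851 + 10201 + 34340)) = √(-379 + 73392) = √73013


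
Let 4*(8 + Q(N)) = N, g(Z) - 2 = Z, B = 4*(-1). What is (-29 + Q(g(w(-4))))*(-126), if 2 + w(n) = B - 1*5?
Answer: 9891/2 ≈ 4945.5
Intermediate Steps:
B = -4
w(n) = -11 (w(n) = -2 + (-4 - 1*5) = -2 + (-4 - 5) = -2 - 9 = -11)
g(Z) = 2 + Z
Q(N) = -8 + N/4
(-29 + Q(g(w(-4))))*(-126) = (-29 + (-8 + (2 - 11)/4))*(-126) = (-29 + (-8 + (1/4)*(-9)))*(-126) = (-29 + (-8 - 9/4))*(-126) = (-29 - 41/4)*(-126) = -157/4*(-126) = 9891/2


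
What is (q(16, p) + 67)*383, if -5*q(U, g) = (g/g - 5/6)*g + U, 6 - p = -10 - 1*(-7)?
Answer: 48641/2 ≈ 24321.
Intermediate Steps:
p = 9 (p = 6 - (-10 - 1*(-7)) = 6 - (-10 + 7) = 6 - 1*(-3) = 6 + 3 = 9)
q(U, g) = -U/5 - g/30 (q(U, g) = -((g/g - 5/6)*g + U)/5 = -((1 - 5*⅙)*g + U)/5 = -((1 - ⅚)*g + U)/5 = -(g/6 + U)/5 = -(U + g/6)/5 = -U/5 - g/30)
(q(16, p) + 67)*383 = ((-⅕*16 - 1/30*9) + 67)*383 = ((-16/5 - 3/10) + 67)*383 = (-7/2 + 67)*383 = (127/2)*383 = 48641/2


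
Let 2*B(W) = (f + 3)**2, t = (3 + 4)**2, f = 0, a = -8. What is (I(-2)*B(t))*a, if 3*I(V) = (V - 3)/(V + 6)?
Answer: 15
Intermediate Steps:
t = 49 (t = 7**2 = 49)
I(V) = (-3 + V)/(3*(6 + V)) (I(V) = ((V - 3)/(V + 6))/3 = ((-3 + V)/(6 + V))/3 = (-3 + V)/(3*(6 + V)))
B(W) = 9/2 (B(W) = (0 + 3)**2/2 = (1/2)*3**2 = (1/2)*9 = 9/2)
(I(-2)*B(t))*a = (((-3 - 2)/(3*(6 - 2)))*(9/2))*(-8) = (((1/3)*(-5)/4)*(9/2))*(-8) = (((1/3)*(1/4)*(-5))*(9/2))*(-8) = -5/12*9/2*(-8) = -15/8*(-8) = 15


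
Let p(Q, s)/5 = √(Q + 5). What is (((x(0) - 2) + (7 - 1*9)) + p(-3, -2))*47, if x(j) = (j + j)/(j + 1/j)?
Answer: -188 + 235*√2 ≈ 144.34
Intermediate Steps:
p(Q, s) = 5*√(5 + Q) (p(Q, s) = 5*√(Q + 5) = 5*√(5 + Q))
x(j) = 2*j/(j + 1/j) (x(j) = (2*j)/(j + 1/j) = 2*j/(j + 1/j))
(((x(0) - 2) + (7 - 1*9)) + p(-3, -2))*47 = (((2*0²/(1 + 0²) - 2) + (7 - 1*9)) + 5*√(5 - 3))*47 = (((2*0/(1 + 0) - 2) + (7 - 9)) + 5*√2)*47 = (((2*0/1 - 2) - 2) + 5*√2)*47 = (((2*0*1 - 2) - 2) + 5*√2)*47 = (((0 - 2) - 2) + 5*√2)*47 = ((-2 - 2) + 5*√2)*47 = (-4 + 5*√2)*47 = -188 + 235*√2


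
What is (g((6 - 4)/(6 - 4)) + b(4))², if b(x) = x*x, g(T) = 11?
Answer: 729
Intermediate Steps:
b(x) = x²
(g((6 - 4)/(6 - 4)) + b(4))² = (11 + 4²)² = (11 + 16)² = 27² = 729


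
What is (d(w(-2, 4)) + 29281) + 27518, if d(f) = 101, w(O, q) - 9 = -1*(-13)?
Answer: 56900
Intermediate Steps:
w(O, q) = 22 (w(O, q) = 9 - 1*(-13) = 9 + 13 = 22)
(d(w(-2, 4)) + 29281) + 27518 = (101 + 29281) + 27518 = 29382 + 27518 = 56900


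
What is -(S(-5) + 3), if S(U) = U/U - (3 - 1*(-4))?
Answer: 3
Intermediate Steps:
S(U) = -6 (S(U) = 1 - (3 + 4) = 1 - 1*7 = 1 - 7 = -6)
-(S(-5) + 3) = -(-6 + 3) = -1*(-3) = 3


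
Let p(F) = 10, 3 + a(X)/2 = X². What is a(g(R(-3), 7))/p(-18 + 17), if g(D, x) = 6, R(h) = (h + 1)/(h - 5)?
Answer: 33/5 ≈ 6.6000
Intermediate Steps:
R(h) = (1 + h)/(-5 + h)
a(X) = -6 + 2*X²
a(g(R(-3), 7))/p(-18 + 17) = (-6 + 2*6²)/10 = (-6 + 2*36)*(⅒) = (-6 + 72)*(⅒) = 66*(⅒) = 33/5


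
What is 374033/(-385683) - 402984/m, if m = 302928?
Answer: -11197047779/4868090826 ≈ -2.3001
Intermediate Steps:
374033/(-385683) - 402984/m = 374033/(-385683) - 402984/302928 = 374033*(-1/385683) - 402984*1/302928 = -374033/385683 - 16791/12622 = -11197047779/4868090826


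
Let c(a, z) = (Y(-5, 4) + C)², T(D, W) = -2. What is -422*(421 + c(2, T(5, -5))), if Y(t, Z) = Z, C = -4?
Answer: -177662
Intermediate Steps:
c(a, z) = 0 (c(a, z) = (4 - 4)² = 0² = 0)
-422*(421 + c(2, T(5, -5))) = -422*(421 + 0) = -422*421 = -177662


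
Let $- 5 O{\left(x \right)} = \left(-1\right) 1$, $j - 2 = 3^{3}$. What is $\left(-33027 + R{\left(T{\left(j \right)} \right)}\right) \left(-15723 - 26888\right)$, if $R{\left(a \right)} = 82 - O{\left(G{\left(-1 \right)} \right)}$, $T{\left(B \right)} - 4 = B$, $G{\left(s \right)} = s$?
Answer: $\frac{7019139586}{5} \approx 1.4038 \cdot 10^{9}$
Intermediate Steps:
$j = 29$ ($j = 2 + 3^{3} = 2 + 27 = 29$)
$O{\left(x \right)} = \frac{1}{5}$ ($O{\left(x \right)} = - \frac{\left(-1\right) 1}{5} = \left(- \frac{1}{5}\right) \left(-1\right) = \frac{1}{5}$)
$T{\left(B \right)} = 4 + B$
$R{\left(a \right)} = \frac{409}{5}$ ($R{\left(a \right)} = 82 - \frac{1}{5} = \frac{409}{5}$)
$\left(-33027 + R{\left(T{\left(j \right)} \right)}\right) \left(-15723 - 26888\right) = \left(-33027 + \frac{409}{5}\right) \left(-15723 - 26888\right) = \left(- \frac{164726}{5}\right) \left(-42611\right) = \frac{7019139586}{5}$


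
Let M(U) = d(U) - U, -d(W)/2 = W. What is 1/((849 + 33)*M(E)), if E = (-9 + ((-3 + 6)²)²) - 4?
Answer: -1/179928 ≈ -5.5578e-6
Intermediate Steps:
d(W) = -2*W
E = 68 (E = (-9 + (3²)²) - 4 = (-9 + 9²) - 4 = (-9 + 81) - 4 = 72 - 4 = 68)
M(U) = -3*U (M(U) = -2*U - U = -3*U)
1/((849 + 33)*M(E)) = 1/((849 + 33)*((-3*68))) = 1/(882*(-204)) = (1/882)*(-1/204) = -1/179928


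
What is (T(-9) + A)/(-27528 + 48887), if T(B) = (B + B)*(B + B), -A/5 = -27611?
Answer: 138379/21359 ≈ 6.4787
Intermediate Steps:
A = 138055 (A = -5*(-27611) = 138055)
T(B) = 4*B² (T(B) = (2*B)*(2*B) = 4*B²)
(T(-9) + A)/(-27528 + 48887) = (4*(-9)² + 138055)/(-27528 + 48887) = (4*81 + 138055)/21359 = (324 + 138055)*(1/21359) = 138379*(1/21359) = 138379/21359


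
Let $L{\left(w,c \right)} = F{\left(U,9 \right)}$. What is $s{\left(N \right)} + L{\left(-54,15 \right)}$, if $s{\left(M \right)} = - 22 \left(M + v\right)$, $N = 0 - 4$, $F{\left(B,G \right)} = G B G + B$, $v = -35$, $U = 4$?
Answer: $1186$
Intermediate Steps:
$F{\left(B,G \right)} = B + B G^{2}$ ($F{\left(B,G \right)} = B G G + B = B G^{2} + B = B + B G^{2}$)
$L{\left(w,c \right)} = 328$ ($L{\left(w,c \right)} = 4 \left(1 + 9^{2}\right) = 4 \left(1 + 81\right) = 4 \cdot 82 = 328$)
$N = -4$ ($N = 0 - 4 = -4$)
$s{\left(M \right)} = 770 - 22 M$ ($s{\left(M \right)} = - 22 \left(M - 35\right) = - 22 \left(-35 + M\right) = 770 - 22 M$)
$s{\left(N \right)} + L{\left(-54,15 \right)} = \left(770 - -88\right) + 328 = \left(770 + 88\right) + 328 = 858 + 328 = 1186$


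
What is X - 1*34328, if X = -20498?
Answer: -54826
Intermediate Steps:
X - 1*34328 = -20498 - 1*34328 = -20498 - 34328 = -54826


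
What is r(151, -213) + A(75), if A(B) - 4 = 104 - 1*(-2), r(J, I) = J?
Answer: 261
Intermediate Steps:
A(B) = 110 (A(B) = 4 + (104 - 1*(-2)) = 4 + (104 + 2) = 4 + 106 = 110)
r(151, -213) + A(75) = 151 + 110 = 261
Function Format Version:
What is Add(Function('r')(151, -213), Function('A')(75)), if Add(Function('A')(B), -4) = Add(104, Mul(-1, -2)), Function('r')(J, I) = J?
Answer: 261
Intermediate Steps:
Function('A')(B) = 110 (Function('A')(B) = Add(4, Add(104, Mul(-1, -2))) = Add(4, Add(104, 2)) = Add(4, 106) = 110)
Add(Function('r')(151, -213), Function('A')(75)) = Add(151, 110) = 261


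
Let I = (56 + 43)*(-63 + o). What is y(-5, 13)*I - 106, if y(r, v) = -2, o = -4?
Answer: 13160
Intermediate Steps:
I = -6633 (I = (56 + 43)*(-63 - 4) = 99*(-67) = -6633)
y(-5, 13)*I - 106 = -2*(-6633) - 106 = 13266 - 106 = 13160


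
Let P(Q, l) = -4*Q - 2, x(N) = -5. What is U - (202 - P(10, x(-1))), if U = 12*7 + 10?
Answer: -150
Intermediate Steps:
P(Q, l) = -2 - 4*Q
U = 94 (U = 84 + 10 = 94)
U - (202 - P(10, x(-1))) = 94 - (202 - (-2 - 4*10)) = 94 - (202 - (-2 - 40)) = 94 - (202 - 1*(-42)) = 94 - (202 + 42) = 94 - 1*244 = 94 - 244 = -150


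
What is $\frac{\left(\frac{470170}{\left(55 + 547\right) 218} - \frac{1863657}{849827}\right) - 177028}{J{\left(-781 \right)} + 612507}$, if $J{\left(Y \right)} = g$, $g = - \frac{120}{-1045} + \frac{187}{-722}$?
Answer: $- \frac{3563684678177563179}{12330243984402462937} \approx -0.28902$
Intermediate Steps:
$g = - \frac{1145}{7942}$ ($g = \left(-120\right) \left(- \frac{1}{1045}\right) + 187 \left(- \frac{1}{722}\right) = \frac{24}{209} - \frac{187}{722} = - \frac{1145}{7942} \approx -0.14417$)
$J{\left(Y \right)} = - \frac{1145}{7942}$
$\frac{\left(\frac{470170}{\left(55 + 547\right) 218} - \frac{1863657}{849827}\right) - 177028}{J{\left(-781 \right)} + 612507} = \frac{\left(\frac{470170}{\left(55 + 547\right) 218} - \frac{1863657}{849827}\right) - 177028}{- \frac{1145}{7942} + 612507} = \frac{\left(\frac{470170}{602 \cdot 218} - \frac{1863657}{849827}\right) - 177028}{\frac{4864529449}{7942}} = \left(\left(\frac{470170}{131236} - \frac{1863657}{849827}\right) - 177028\right) \frac{7942}{4864529449} = \left(\left(470170 \cdot \frac{1}{131236} - \frac{1863657}{849827}\right) - 177028\right) \frac{7942}{4864529449} = \left(\left(\frac{235085}{65618} - \frac{1863657}{849827}\right) - 177028\right) \frac{7942}{4864529449} = \left(\frac{77492135269}{55763948086} - 177028\right) \frac{7942}{4864529449} = \left(- \frac{9871702709633139}{55763948086}\right) \frac{7942}{4864529449} = - \frac{3563684678177563179}{12330243984402462937}$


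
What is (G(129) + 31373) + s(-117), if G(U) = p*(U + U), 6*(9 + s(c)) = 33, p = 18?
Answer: 72027/2 ≈ 36014.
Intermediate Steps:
s(c) = -7/2 (s(c) = -9 + (⅙)*33 = -9 + 11/2 = -7/2)
G(U) = 36*U (G(U) = 18*(U + U) = 18*(2*U) = 36*U)
(G(129) + 31373) + s(-117) = (36*129 + 31373) - 7/2 = (4644 + 31373) - 7/2 = 36017 - 7/2 = 72027/2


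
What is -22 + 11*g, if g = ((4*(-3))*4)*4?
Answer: -2134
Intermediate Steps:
g = -192 (g = -12*4*4 = -48*4 = -192)
-22 + 11*g = -22 + 11*(-192) = -22 - 2112 = -2134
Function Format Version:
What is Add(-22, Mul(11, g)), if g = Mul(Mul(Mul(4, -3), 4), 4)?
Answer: -2134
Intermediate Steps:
g = -192 (g = Mul(Mul(-12, 4), 4) = Mul(-48, 4) = -192)
Add(-22, Mul(11, g)) = Add(-22, Mul(11, -192)) = Add(-22, -2112) = -2134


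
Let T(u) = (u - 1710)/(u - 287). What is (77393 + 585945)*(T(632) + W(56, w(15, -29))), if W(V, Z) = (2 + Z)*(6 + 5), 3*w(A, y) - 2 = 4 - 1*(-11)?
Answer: 6194913582/115 ≈ 5.3869e+7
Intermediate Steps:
w(A, y) = 17/3 (w(A, y) = ⅔ + (4 - 1*(-11))/3 = ⅔ + (4 + 11)/3 = ⅔ + (⅓)*15 = ⅔ + 5 = 17/3)
T(u) = (-1710 + u)/(-287 + u)
W(V, Z) = 22 + 11*Z (W(V, Z) = (2 + Z)*11 = 22 + 11*Z)
(77393 + 585945)*(T(632) + W(56, w(15, -29))) = (77393 + 585945)*((-1710 + 632)/(-287 + 632) + (22 + 11*(17/3))) = 663338*(-1078/345 + (22 + 187/3)) = 663338*((1/345)*(-1078) + 253/3) = 663338*(-1078/345 + 253/3) = 663338*(9339/115) = 6194913582/115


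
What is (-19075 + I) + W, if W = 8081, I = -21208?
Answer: -32202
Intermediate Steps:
(-19075 + I) + W = (-19075 - 21208) + 8081 = -40283 + 8081 = -32202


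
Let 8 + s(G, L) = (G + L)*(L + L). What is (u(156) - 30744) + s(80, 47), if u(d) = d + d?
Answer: -18502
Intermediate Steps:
u(d) = 2*d
s(G, L) = -8 + 2*L*(G + L) (s(G, L) = -8 + (G + L)*(L + L) = -8 + (G + L)*(2*L) = -8 + 2*L*(G + L))
(u(156) - 30744) + s(80, 47) = (2*156 - 30744) + (-8 + 2*47² + 2*80*47) = (312 - 30744) + (-8 + 2*2209 + 7520) = -30432 + (-8 + 4418 + 7520) = -30432 + 11930 = -18502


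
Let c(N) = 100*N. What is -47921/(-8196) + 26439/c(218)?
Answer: 315342961/44668200 ≈ 7.0597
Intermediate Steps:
-47921/(-8196) + 26439/c(218) = -47921/(-8196) + 26439/((100*218)) = -47921*(-1/8196) + 26439/21800 = 47921/8196 + 26439*(1/21800) = 47921/8196 + 26439/21800 = 315342961/44668200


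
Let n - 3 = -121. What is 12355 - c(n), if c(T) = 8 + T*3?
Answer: 12701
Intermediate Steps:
n = -118 (n = 3 - 121 = -118)
c(T) = 8 + 3*T
12355 - c(n) = 12355 - (8 + 3*(-118)) = 12355 - (8 - 354) = 12355 - 1*(-346) = 12355 + 346 = 12701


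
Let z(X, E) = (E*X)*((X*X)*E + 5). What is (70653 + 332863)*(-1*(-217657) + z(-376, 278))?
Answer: -1657730464477212772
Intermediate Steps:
z(X, E) = E*X*(5 + E*X²) (z(X, E) = (E*X)*(X²*E + 5) = (E*X)*(E*X² + 5) = (E*X)*(5 + E*X²) = E*X*(5 + E*X²))
(70653 + 332863)*(-1*(-217657) + z(-376, 278)) = (70653 + 332863)*(-1*(-217657) + 278*(-376)*(5 + 278*(-376)²)) = 403516*(217657 + 278*(-376)*(5 + 278*141376)) = 403516*(217657 + 278*(-376)*(5 + 39302528)) = 403516*(217657 + 278*(-376)*39302533) = 403516*(217657 - 4108215169424) = 403516*(-4108214951767) = -1657730464477212772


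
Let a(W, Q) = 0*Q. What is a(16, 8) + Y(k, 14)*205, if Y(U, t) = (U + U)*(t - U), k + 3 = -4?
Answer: -60270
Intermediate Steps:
a(W, Q) = 0
k = -7 (k = -3 - 4 = -7)
Y(U, t) = 2*U*(t - U) (Y(U, t) = (2*U)*(t - U) = 2*U*(t - U))
a(16, 8) + Y(k, 14)*205 = 0 + (2*(-7)*(14 - 1*(-7)))*205 = 0 + (2*(-7)*(14 + 7))*205 = 0 + (2*(-7)*21)*205 = 0 - 294*205 = 0 - 60270 = -60270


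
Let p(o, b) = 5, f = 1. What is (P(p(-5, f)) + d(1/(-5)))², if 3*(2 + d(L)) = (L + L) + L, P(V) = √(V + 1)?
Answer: 271/25 - 22*√6/5 ≈ 0.062245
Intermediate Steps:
P(V) = √(1 + V)
d(L) = -2 + L (d(L) = -2 + ((L + L) + L)/3 = -2 + (2*L + L)/3 = -2 + (3*L)/3 = -2 + L)
(P(p(-5, f)) + d(1/(-5)))² = (√(1 + 5) + (-2 + 1/(-5)))² = (√6 + (-2 - ⅕))² = (√6 - 11/5)² = (-11/5 + √6)²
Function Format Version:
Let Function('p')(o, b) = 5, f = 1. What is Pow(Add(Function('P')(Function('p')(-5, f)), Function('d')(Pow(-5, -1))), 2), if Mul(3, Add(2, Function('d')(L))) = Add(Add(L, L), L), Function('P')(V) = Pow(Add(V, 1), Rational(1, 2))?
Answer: Add(Rational(271, 25), Mul(Rational(-22, 5), Pow(6, Rational(1, 2)))) ≈ 0.062245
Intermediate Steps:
Function('P')(V) = Pow(Add(1, V), Rational(1, 2))
Function('d')(L) = Add(-2, L) (Function('d')(L) = Add(-2, Mul(Rational(1, 3), Add(Add(L, L), L))) = Add(-2, Mul(Rational(1, 3), Add(Mul(2, L), L))) = Add(-2, Mul(Rational(1, 3), Mul(3, L))) = Add(-2, L))
Pow(Add(Function('P')(Function('p')(-5, f)), Function('d')(Pow(-5, -1))), 2) = Pow(Add(Pow(Add(1, 5), Rational(1, 2)), Add(-2, Pow(-5, -1))), 2) = Pow(Add(Pow(6, Rational(1, 2)), Add(-2, Rational(-1, 5))), 2) = Pow(Add(Pow(6, Rational(1, 2)), Rational(-11, 5)), 2) = Pow(Add(Rational(-11, 5), Pow(6, Rational(1, 2))), 2)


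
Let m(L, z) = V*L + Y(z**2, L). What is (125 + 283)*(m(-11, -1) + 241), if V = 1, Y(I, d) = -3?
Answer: 92616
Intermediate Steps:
m(L, z) = -3 + L (m(L, z) = 1*L - 3 = L - 3 = -3 + L)
(125 + 283)*(m(-11, -1) + 241) = (125 + 283)*((-3 - 11) + 241) = 408*(-14 + 241) = 408*227 = 92616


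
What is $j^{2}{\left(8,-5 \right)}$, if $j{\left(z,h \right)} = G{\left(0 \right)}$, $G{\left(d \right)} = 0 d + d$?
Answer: $0$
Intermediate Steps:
$G{\left(d \right)} = d$ ($G{\left(d \right)} = 0 + d = d$)
$j{\left(z,h \right)} = 0$
$j^{2}{\left(8,-5 \right)} = 0^{2} = 0$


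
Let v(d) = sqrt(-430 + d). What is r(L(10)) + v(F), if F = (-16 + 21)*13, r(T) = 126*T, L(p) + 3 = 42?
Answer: 4914 + I*sqrt(365) ≈ 4914.0 + 19.105*I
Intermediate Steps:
L(p) = 39 (L(p) = -3 + 42 = 39)
F = 65 (F = 5*13 = 65)
r(L(10)) + v(F) = 126*39 + sqrt(-430 + 65) = 4914 + sqrt(-365) = 4914 + I*sqrt(365)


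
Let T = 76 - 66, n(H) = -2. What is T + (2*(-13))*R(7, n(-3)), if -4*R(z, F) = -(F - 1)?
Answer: 59/2 ≈ 29.500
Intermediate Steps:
T = 10
R(z, F) = -1/4 + F/4 (R(z, F) = -(-1)*(F - 1)/4 = -(-1)*(-1 + F)/4 = -(1 - F)/4 = -1/4 + F/4)
T + (2*(-13))*R(7, n(-3)) = 10 + (2*(-13))*(-1/4 + (1/4)*(-2)) = 10 - 26*(-1/4 - 1/2) = 10 - 26*(-3/4) = 10 + 39/2 = 59/2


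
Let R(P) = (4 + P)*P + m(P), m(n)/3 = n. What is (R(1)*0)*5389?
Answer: 0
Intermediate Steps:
m(n) = 3*n
R(P) = 3*P + P*(4 + P) (R(P) = (4 + P)*P + 3*P = P*(4 + P) + 3*P = 3*P + P*(4 + P))
(R(1)*0)*5389 = ((1*(7 + 1))*0)*5389 = ((1*8)*0)*5389 = (8*0)*5389 = 0*5389 = 0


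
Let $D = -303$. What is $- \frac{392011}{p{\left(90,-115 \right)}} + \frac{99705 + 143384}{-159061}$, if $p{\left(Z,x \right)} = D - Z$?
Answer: $\frac{8894018242}{8930139} \approx 995.96$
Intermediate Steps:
$p{\left(Z,x \right)} = -303 - Z$
$- \frac{392011}{p{\left(90,-115 \right)}} + \frac{99705 + 143384}{-159061} = - \frac{392011}{-303 - 90} + \frac{99705 + 143384}{-159061} = - \frac{392011}{-303 - 90} + 243089 \left(- \frac{1}{159061}\right) = - \frac{392011}{-393} - \frac{34727}{22723} = \left(-392011\right) \left(- \frac{1}{393}\right) - \frac{34727}{22723} = \frac{392011}{393} - \frac{34727}{22723} = \frac{8894018242}{8930139}$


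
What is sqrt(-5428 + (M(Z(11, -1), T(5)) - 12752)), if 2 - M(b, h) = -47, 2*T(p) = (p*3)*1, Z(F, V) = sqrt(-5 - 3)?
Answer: I*sqrt(18131) ≈ 134.65*I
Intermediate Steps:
Z(F, V) = 2*I*sqrt(2) (Z(F, V) = sqrt(-8) = 2*I*sqrt(2))
T(p) = 3*p/2 (T(p) = ((p*3)*1)/2 = ((3*p)*1)/2 = (3*p)/2 = 3*p/2)
M(b, h) = 49 (M(b, h) = 2 - 1*(-47) = 2 + 47 = 49)
sqrt(-5428 + (M(Z(11, -1), T(5)) - 12752)) = sqrt(-5428 + (49 - 12752)) = sqrt(-5428 - 12703) = sqrt(-18131) = I*sqrt(18131)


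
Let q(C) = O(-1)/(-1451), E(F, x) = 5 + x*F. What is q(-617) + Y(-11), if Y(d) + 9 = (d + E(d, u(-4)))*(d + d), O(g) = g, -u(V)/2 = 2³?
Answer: -5439798/1451 ≈ -3749.0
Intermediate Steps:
u(V) = -16 (u(V) = -2*2³ = -2*8 = -16)
E(F, x) = 5 + F*x
q(C) = 1/1451 (q(C) = -1/(-1451) = -1*(-1/1451) = 1/1451)
Y(d) = -9 + 2*d*(5 - 15*d) (Y(d) = -9 + (d + (5 + d*(-16)))*(d + d) = -9 + (d + (5 - 16*d))*(2*d) = -9 + (5 - 15*d)*(2*d) = -9 + 2*d*(5 - 15*d))
q(-617) + Y(-11) = 1/1451 + (-9 - 30*(-11)² + 10*(-11)) = 1/1451 + (-9 - 30*121 - 110) = 1/1451 + (-9 - 3630 - 110) = 1/1451 - 3749 = -5439798/1451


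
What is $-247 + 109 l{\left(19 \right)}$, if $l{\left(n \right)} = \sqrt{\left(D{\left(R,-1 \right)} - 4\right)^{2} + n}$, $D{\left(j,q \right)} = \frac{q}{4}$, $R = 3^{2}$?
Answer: $-247 + \frac{109 \sqrt{593}}{4} \approx 416.58$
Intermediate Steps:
$R = 9$
$D{\left(j,q \right)} = \frac{q}{4}$ ($D{\left(j,q \right)} = q \frac{1}{4} = \frac{q}{4}$)
$l{\left(n \right)} = \sqrt{\frac{289}{16} + n}$ ($l{\left(n \right)} = \sqrt{\left(\frac{1}{4} \left(-1\right) - 4\right)^{2} + n} = \sqrt{\left(- \frac{1}{4} - 4\right)^{2} + n} = \sqrt{\left(- \frac{17}{4}\right)^{2} + n} = \sqrt{\frac{289}{16} + n}$)
$-247 + 109 l{\left(19 \right)} = -247 + 109 \frac{\sqrt{289 + 16 \cdot 19}}{4} = -247 + 109 \frac{\sqrt{289 + 304}}{4} = -247 + 109 \frac{\sqrt{593}}{4} = -247 + \frac{109 \sqrt{593}}{4}$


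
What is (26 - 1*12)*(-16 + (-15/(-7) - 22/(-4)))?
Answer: -117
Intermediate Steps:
(26 - 1*12)*(-16 + (-15/(-7) - 22/(-4))) = (26 - 12)*(-16 + (-15*(-⅐) - 22*(-¼))) = 14*(-16 + (15/7 + 11/2)) = 14*(-16 + 107/14) = 14*(-117/14) = -117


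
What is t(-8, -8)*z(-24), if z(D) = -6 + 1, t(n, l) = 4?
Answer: -20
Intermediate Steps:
z(D) = -5
t(-8, -8)*z(-24) = 4*(-5) = -20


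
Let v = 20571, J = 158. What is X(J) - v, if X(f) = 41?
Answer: -20530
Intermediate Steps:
X(J) - v = 41 - 1*20571 = 41 - 20571 = -20530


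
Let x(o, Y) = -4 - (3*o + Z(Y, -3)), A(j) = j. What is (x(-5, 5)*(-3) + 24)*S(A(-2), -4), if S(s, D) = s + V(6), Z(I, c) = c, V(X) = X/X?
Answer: 18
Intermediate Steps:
V(X) = 1
S(s, D) = 1 + s (S(s, D) = s + 1 = 1 + s)
x(o, Y) = -1 - 3*o (x(o, Y) = -4 - (3*o - 3) = -4 - (-3 + 3*o) = -4 + (3 - 3*o) = -1 - 3*o)
(x(-5, 5)*(-3) + 24)*S(A(-2), -4) = ((-1 - 3*(-5))*(-3) + 24)*(1 - 2) = ((-1 + 15)*(-3) + 24)*(-1) = (14*(-3) + 24)*(-1) = (-42 + 24)*(-1) = -18*(-1) = 18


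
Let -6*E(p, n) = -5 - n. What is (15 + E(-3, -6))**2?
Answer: 7921/36 ≈ 220.03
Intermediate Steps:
E(p, n) = 5/6 + n/6 (E(p, n) = -(-5 - n)/6 = 5/6 + n/6)
(15 + E(-3, -6))**2 = (15 + (5/6 + (1/6)*(-6)))**2 = (15 + (5/6 - 1))**2 = (15 - 1/6)**2 = (89/6)**2 = 7921/36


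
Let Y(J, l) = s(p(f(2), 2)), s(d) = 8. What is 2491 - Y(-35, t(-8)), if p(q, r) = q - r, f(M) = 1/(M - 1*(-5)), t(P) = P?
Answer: 2483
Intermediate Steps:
f(M) = 1/(5 + M) (f(M) = 1/(M + 5) = 1/(5 + M))
Y(J, l) = 8
2491 - Y(-35, t(-8)) = 2491 - 1*8 = 2491 - 8 = 2483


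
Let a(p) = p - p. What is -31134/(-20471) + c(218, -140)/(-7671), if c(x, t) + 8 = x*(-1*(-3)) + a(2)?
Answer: 225604648/157033041 ≈ 1.4367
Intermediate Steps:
a(p) = 0
c(x, t) = -8 + 3*x (c(x, t) = -8 + (x*(-1*(-3)) + 0) = -8 + (x*3 + 0) = -8 + (3*x + 0) = -8 + 3*x)
-31134/(-20471) + c(218, -140)/(-7671) = -31134/(-20471) + (-8 + 3*218)/(-7671) = -31134*(-1/20471) + (-8 + 654)*(-1/7671) = 31134/20471 + 646*(-1/7671) = 31134/20471 - 646/7671 = 225604648/157033041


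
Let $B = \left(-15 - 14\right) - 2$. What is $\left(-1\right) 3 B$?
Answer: $93$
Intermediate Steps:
$B = -31$ ($B = -29 - 2 = -31$)
$\left(-1\right) 3 B = \left(-1\right) 3 \left(-31\right) = \left(-3\right) \left(-31\right) = 93$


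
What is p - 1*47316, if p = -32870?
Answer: -80186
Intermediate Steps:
p - 1*47316 = -32870 - 1*47316 = -32870 - 47316 = -80186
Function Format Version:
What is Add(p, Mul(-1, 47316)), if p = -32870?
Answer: -80186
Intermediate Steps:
Add(p, Mul(-1, 47316)) = Add(-32870, Mul(-1, 47316)) = Add(-32870, -47316) = -80186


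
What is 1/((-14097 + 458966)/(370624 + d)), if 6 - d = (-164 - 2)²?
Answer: 343074/444869 ≈ 0.77118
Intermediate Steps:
d = -27550 (d = 6 - (-164 - 2)² = 6 - 1*(-166)² = 6 - 1*27556 = 6 - 27556 = -27550)
1/((-14097 + 458966)/(370624 + d)) = 1/((-14097 + 458966)/(370624 - 27550)) = 1/(444869/343074) = 343074/444869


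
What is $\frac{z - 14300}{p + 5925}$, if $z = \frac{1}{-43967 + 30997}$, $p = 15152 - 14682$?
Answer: $- \frac{185471001}{82943150} \approx -2.2361$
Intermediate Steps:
$p = 470$ ($p = 15152 - 14682 = 470$)
$z = - \frac{1}{12970}$ ($z = \frac{1}{-12970} = - \frac{1}{12970} \approx -7.7101 \cdot 10^{-5}$)
$\frac{z - 14300}{p + 5925} = \frac{- \frac{1}{12970} - 14300}{470 + 5925} = - \frac{185471001}{12970 \cdot 6395} = \left(- \frac{185471001}{12970}\right) \frac{1}{6395} = - \frac{185471001}{82943150}$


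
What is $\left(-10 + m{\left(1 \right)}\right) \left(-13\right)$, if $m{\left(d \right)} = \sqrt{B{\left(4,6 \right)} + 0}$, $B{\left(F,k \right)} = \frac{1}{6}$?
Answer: $130 - \frac{13 \sqrt{6}}{6} \approx 124.69$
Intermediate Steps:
$B{\left(F,k \right)} = \frac{1}{6}$
$m{\left(d \right)} = \frac{\sqrt{6}}{6}$ ($m{\left(d \right)} = \sqrt{\frac{1}{6} + 0} = \sqrt{\frac{1}{6}} = \frac{\sqrt{6}}{6}$)
$\left(-10 + m{\left(1 \right)}\right) \left(-13\right) = \left(-10 + \frac{\sqrt{6}}{6}\right) \left(-13\right) = 130 - \frac{13 \sqrt{6}}{6}$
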